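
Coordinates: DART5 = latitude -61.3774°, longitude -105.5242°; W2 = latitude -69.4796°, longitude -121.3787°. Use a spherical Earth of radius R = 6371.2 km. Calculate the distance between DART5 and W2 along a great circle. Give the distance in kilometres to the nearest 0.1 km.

1154.4 km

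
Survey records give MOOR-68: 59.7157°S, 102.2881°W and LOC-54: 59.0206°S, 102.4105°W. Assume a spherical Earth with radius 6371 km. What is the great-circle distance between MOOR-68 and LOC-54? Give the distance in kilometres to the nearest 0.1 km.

77.6 km

Δφ = 0.6951°,  Δλ = -0.1224°
a = sin²(Δφ/2) + cos φ₁ cos φ₂ sin²(Δλ/2) = 0.000037
c = 2·arcsin(√a) = 0.012181 rad = 0.6979°
d = R·c = 6371 × 0.012181 = 77.6 km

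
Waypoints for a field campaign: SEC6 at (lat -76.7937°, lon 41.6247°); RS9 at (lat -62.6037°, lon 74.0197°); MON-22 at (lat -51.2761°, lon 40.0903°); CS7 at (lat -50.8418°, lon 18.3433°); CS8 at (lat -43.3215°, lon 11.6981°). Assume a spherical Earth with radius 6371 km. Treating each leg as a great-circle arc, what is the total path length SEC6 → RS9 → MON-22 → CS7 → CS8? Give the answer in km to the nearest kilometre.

6820 km

SEC6→RS9: c = 0.307384 rad, d = 1958.34 km
RS9→MON-22: c = 0.372263 rad, d = 2371.69 km
MON-22→CS7: c = 0.237807 rad, d = 1515.07 km
CS7→CS8: c = 0.153040 rad, d = 975.02 km
Total = 1958.34 + 2371.69 + 1515.07 + 975.02 = 6820.11 km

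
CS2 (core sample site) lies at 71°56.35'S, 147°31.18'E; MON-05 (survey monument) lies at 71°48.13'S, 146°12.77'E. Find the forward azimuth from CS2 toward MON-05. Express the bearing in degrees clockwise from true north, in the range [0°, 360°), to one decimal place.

288.0°

CS2: φ = -71.93917°, λ = +147.51967°
MON-05: φ = -71.80217°, λ = +146.21283°
Δλ = -1.3068°
y = sin Δλ · cos φ₂ = -0.007122
x = cos φ₁ sin φ₂ − sin φ₁ cos φ₂ cos Δλ = 0.002314
θ = atan2(y, x) = -72.0026° → 287.9974° (mod 360°)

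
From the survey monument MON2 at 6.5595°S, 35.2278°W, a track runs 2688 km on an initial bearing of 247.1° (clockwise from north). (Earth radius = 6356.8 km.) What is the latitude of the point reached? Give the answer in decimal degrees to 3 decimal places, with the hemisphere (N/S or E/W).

δ = d/R = 2688/6356.8 = 0.422854 rad
φ₂ = arcsin(sin φ₁ cos δ + cos φ₁ sin δ cos θ)
   = arcsin(-0.11423·0.91192 + 0.99345·0.41036·-0.38912) = -15.23691°
λ₂ = λ₁ + atan2(sin θ sin δ cos φ₁, cos δ − sin φ₁ sin φ₂) = -58.29403°

15.237°S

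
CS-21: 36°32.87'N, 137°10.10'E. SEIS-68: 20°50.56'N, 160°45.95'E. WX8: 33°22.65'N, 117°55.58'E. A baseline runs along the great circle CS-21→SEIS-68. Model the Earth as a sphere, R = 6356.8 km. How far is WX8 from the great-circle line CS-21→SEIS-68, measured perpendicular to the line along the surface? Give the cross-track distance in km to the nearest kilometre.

1054 km

CS-21: φ = +36.54783°, λ = +137.16833°
SEIS-68: φ = +20.84267°, λ = +160.76583°
WX8: φ = +33.37750°, λ = +117.92633°
δ₁₃ = central angle CS-21→WX8 = 0.280229 rad  (haversine)
θ₁₃ = bearing CS-21→WX8 = 264.289°,  θ₁₂ = bearing CS-21→SEIS-68 = 120.928°
dₓₜ = R·arcsin(sin δ₁₃ · sin(θ₁₃ − θ₁₂)) = 6356.8·arcsin(0.27658·sin(143.361°)) = 1054.039 km
|dₓₜ| = 1054.039 km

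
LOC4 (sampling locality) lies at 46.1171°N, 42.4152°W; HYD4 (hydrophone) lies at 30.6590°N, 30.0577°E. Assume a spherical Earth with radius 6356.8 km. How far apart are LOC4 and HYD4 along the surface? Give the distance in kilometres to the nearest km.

6305 km

Δφ = -15.4581°,  Δλ = 72.4729°
a = sin²(Δφ/2) + cos φ₁ cos φ₂ sin²(Δλ/2) = 0.226444
c = 2·arcsin(√a) = 0.991887 rad = 56.8309°
d = R·c = 6356.8 × 0.991887 = 6305.2 km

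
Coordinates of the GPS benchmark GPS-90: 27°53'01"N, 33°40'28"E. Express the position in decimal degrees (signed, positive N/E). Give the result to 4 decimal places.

lat: 27.8836° N → +27.8836°
lon: 33.6744° E → +33.6744°

+27.8836°, +33.6744°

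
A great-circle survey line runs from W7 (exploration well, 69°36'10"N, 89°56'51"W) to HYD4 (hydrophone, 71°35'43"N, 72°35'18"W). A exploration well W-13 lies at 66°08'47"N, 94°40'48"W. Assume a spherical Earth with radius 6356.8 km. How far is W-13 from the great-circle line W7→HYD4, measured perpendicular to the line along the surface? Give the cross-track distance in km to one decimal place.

237.2 km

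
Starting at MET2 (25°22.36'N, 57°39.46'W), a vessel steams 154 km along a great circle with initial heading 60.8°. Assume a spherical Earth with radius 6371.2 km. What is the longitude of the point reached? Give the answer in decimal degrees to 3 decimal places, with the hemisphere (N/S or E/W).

MET2: φ = +25.37267°, λ = -57.65767°
δ = d/R = 154/6371.2 = 0.024171 rad
φ₂ = arcsin(sin φ₁ cos δ + cos φ₁ sin δ cos θ)
   = arcsin(0.42850·0.99971 + 0.90354·0.02417·0.48786) = 26.04218°
λ₂ = λ₁ + atan2(sin θ sin δ cos φ₁, cos δ − sin φ₁ sin φ₂) = -56.31214°

56.312°W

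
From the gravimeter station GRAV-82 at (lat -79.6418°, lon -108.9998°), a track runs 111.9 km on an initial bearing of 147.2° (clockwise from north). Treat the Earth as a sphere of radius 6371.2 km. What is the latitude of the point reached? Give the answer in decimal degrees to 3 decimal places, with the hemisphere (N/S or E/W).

δ = d/R = 111.9/6371.2 = 0.017563 rad
φ₂ = arcsin(sin φ₁ cos δ + cos φ₁ sin δ cos θ)
   = arcsin(-0.98370·0.99985 + 0.17980·0.01756·-0.84057) = -80.47223°
λ₂ = λ₁ + atan2(sin θ sin δ cos φ₁, cos δ − sin φ₁ sin φ₂) = -105.70485°

80.472°S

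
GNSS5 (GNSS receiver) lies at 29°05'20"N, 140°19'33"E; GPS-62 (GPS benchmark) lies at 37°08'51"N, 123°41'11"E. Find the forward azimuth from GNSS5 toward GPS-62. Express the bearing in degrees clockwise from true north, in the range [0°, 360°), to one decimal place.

GNSS5: φ = +29.08889°, λ = +140.32583°
GPS-62: φ = +37.14750°, λ = +123.68639°
Δλ = -16.6394°
y = sin Δλ · cos φ₂ = -0.228243
x = cos φ₁ sin φ₂ − sin φ₁ cos φ₂ cos Δλ = 0.156413
θ = atan2(y, x) = -55.5775° → 304.4225° (mod 360°)

304.4°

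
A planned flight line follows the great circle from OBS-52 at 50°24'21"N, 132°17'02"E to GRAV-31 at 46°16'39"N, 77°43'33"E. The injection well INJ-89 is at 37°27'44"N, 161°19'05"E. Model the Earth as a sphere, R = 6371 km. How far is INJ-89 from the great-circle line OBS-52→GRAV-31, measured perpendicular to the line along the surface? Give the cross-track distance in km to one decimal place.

266.4 km

OBS-52: φ = +50.40583°, λ = +132.28389°
GRAV-31: φ = +46.27750°, λ = +77.72583°
INJ-89: φ = +37.46222°, λ = +161.31806°
δ₁₃ = central angle OBS-52→INJ-89 = 0.425057 rad  (haversine)
θ₁₃ = bearing OBS-52→INJ-89 = 110.903°,  θ₁₂ = bearing OBS-52→GRAV-31 = 285.084°
dₓₜ = R·arcsin(sin δ₁₃ · sin(θ₁₃ − θ₁₂)) = 6371·arcsin(0.41237·sin(-174.181°)) = -266.425 km
|dₓₜ| = 266.425 km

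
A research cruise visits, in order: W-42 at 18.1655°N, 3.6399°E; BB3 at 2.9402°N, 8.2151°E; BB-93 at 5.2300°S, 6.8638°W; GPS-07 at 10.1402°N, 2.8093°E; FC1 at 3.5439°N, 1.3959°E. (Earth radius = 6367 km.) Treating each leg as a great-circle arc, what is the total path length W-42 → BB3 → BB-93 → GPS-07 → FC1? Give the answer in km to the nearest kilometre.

W-42→BB3: c = 0.277012 rad, d = 1763.73 km
BB3→BB-93: c = 0.299082 rad, d = 1904.26 km
BB-93→GPS-07: c = 0.316610 rad, d = 2015.86 km
GPS-07→FC1: c = 0.117701 rad, d = 749.40 km
Total = 1763.73 + 1904.26 + 2015.86 + 749.40 = 6433.25 km

6433 km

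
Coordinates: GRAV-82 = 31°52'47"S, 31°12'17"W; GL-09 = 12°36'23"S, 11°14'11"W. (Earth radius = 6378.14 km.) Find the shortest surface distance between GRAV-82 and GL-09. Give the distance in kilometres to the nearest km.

2961 km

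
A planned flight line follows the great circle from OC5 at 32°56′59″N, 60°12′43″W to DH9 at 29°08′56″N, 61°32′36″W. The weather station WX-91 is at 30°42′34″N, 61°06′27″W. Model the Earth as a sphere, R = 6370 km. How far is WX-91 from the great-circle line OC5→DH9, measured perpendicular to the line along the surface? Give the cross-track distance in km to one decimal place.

OC5: φ = +32.94972°, λ = -60.21194°
DH9: φ = +29.14889°, λ = -61.54333°
WX-91: φ = +30.70944°, λ = -61.10750°
δ₁₃ = central angle OC5→WX-91 = 0.041293 rad  (haversine)
θ₁₃ = bearing OC5→WX-91 = 198.997°,  θ₁₂ = bearing OC5→DH9 = 197.052°
dₓₜ = R·arcsin(sin δ₁₃ · sin(θ₁₃ − θ₁₂)) = 6370·arcsin(0.04128·sin(1.945°)) = 8.927 km
|dₓₜ| = 8.927 km

8.9 km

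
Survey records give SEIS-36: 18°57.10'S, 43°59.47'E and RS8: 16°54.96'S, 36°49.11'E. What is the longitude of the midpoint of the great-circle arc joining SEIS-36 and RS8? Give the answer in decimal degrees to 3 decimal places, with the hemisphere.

40.384°E

SEIS-36: φ = -18.95167°, λ = +43.99117°
RS8: φ = -16.91600°, λ = +36.81850°
Bx = cos φ₂ cos Δλ = 0.949245,  By = cos φ₂ sin Δλ = -0.119458
φₘ = atan2(sin φ₁ + sin φ₂, √((cos φ₁ + Bx)² + By²)) = -17.96676°
λₘ = λ₁ + atan2(By, cos φ₁ + Bx) = 40.38419°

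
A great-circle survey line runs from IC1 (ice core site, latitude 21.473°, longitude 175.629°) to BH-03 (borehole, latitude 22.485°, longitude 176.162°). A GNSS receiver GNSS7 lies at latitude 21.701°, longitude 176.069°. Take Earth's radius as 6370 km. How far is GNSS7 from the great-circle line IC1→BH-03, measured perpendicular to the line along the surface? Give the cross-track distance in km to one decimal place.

29.8 km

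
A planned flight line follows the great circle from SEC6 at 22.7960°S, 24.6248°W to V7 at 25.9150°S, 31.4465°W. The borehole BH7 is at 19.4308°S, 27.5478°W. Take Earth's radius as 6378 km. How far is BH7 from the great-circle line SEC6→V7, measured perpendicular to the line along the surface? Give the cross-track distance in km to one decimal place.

472.4 km

δ₁₃ = central angle SEC6→BH7 = 0.075588 rad  (haversine)
θ₁₃ = bearing SEC6→BH7 = 320.446°,  θ₁₂ = bearing SEC6→V7 = 241.970°
dₓₜ = R·arcsin(sin δ₁₃ · sin(θ₁₃ − θ₁₂)) = 6378·arcsin(0.07552·sin(78.476°)) = 472.364 km
|dₓₜ| = 472.364 km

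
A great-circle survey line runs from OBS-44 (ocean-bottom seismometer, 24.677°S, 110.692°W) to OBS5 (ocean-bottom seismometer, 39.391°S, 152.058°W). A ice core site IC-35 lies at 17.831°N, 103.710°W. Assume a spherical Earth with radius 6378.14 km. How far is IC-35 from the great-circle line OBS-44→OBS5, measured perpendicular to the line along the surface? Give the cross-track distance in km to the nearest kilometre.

δ₁₃ = central angle OBS-44→IC-35 = 0.751350 rad  (haversine)
θ₁₃ = bearing OBS-44→IC-35 = 9.760°,  θ₁₂ = bearing OBS-44→OBS5 = 236.778°
dₓₜ = R·arcsin(sin δ₁₃ · sin(θ₁₃ − θ₁₂)) = 6378.14·arcsin(0.68263·sin(-227.018°)) = 3335.089 km
|dₓₜ| = 3335.089 km

3335 km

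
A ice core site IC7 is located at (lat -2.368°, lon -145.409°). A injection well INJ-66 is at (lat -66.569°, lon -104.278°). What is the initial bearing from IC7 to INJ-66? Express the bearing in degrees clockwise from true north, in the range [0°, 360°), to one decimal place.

Δλ = 41.1310°
y = sin Δλ · cos φ₂ = 0.261564
x = cos φ₁ sin φ₂ − sin φ₁ cos φ₂ cos Δλ = -0.904381
θ = atan2(y, x) = 163.8692° → 163.8692° (mod 360°)

163.9°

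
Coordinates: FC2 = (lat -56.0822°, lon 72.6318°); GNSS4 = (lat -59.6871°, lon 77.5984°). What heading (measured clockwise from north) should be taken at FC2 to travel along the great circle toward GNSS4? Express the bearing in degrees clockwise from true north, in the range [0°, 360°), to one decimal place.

Δλ = 4.9666°
y = sin Δλ · cos φ₂ = 0.043696
x = cos φ₁ sin φ₂ − sin φ₁ cos φ₂ cos Δλ = -0.064448
θ = atan2(y, x) = 145.8626° → 145.8626° (mod 360°)

145.9°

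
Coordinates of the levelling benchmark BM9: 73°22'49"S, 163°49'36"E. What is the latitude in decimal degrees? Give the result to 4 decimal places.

73.3803°S

73° + 22′/60 + 49″/3600 = 73 + 0.36667 + 0.01361 = 73.3803°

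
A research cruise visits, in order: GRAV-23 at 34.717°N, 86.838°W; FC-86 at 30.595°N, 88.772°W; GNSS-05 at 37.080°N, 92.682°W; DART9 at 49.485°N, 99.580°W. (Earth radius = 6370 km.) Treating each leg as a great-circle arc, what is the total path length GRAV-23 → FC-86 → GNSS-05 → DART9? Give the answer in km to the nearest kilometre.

GRAV-23→FC-86: c = 0.077347 rad, d = 492.70 km
FC-86→GNSS-05: c = 0.126552 rad, d = 806.13 km
GNSS-05→DART9: c = 0.233329 rad, d = 1486.31 km
Total = 492.70 + 806.13 + 1486.31 = 2785.14 km

2785 km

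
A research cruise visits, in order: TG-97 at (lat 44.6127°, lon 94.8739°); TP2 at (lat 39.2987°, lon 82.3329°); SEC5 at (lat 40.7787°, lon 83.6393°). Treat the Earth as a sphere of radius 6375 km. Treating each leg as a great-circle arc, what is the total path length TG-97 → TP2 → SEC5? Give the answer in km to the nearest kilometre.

TG-97→TP2: c = 0.187043 rad, d = 1192.40 km
TP2→SEC5: c = 0.031175 rad, d = 198.74 km
Total = 1192.40 + 198.74 = 1391.14 km

1391 km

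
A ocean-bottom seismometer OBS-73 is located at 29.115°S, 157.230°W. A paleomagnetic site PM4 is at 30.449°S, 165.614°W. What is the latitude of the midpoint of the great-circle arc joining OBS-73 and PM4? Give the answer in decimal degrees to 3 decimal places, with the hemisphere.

29.848°S

Bx = cos φ₂ cos Δλ = 0.852868,  By = cos φ₂ sin Δλ = -0.125697
φₘ = atan2(sin φ₁ + sin φ₂, √((cos φ₁ + Bx)² + By²)) = -29.84821°
λₘ = λ₁ + atan2(By, cos φ₁ + Bx) = -161.39402°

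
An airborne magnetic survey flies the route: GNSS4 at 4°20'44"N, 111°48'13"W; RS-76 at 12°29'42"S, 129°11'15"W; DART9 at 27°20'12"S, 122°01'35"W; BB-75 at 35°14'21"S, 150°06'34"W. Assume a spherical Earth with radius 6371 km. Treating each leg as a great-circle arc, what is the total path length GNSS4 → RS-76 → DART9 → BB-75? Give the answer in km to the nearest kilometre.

GNSS4: φ = +4.34556°, λ = -111.80361°
RS-76: φ = -12.49500°, λ = -129.18750°
DART9: φ = -27.33667°, λ = -122.02639°
BB-75: φ = -35.23917°, λ = -150.10944°
GNSS4→RS-76: c = 0.421077 rad, d = 2682.68 km
RS-76→DART9: c = 0.284250 rad, d = 1810.96 km
DART9→BB-75: c = 0.439222 rad, d = 2798.28 km
Total = 2682.68 + 1810.96 + 2798.28 = 7291.92 km

7292 km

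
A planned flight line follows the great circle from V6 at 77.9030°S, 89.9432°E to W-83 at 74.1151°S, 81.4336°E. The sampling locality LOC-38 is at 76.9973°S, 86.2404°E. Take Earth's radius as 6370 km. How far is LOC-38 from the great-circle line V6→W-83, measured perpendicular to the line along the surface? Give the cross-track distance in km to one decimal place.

25.1 km

δ₁₃ = central angle V6→LOC-38 = 0.021136 rad  (haversine)
θ₁₃ = bearing V6→LOC-38 = 316.566°,  θ₁₂ = bearing V6→W-83 = 327.312°
dₓₜ = R·arcsin(sin δ₁₃ · sin(θ₁₃ − θ₁₂)) = 6370·arcsin(0.02113·sin(-10.746°)) = -25.102 km
|dₓₜ| = 25.102 km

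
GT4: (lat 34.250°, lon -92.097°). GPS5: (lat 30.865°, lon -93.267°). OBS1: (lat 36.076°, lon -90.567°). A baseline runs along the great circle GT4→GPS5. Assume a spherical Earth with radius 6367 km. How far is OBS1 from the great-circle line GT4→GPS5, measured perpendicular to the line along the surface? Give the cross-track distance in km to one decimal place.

73.6 km

δ₁₃ = central angle GT4→OBS1 = 0.038628 rad  (haversine)
θ₁₃ = bearing GT4→OBS1 = 33.973°,  θ₁₂ = bearing GT4→GPS5 = 196.560°
dₓₜ = R·arcsin(sin δ₁₃ · sin(θ₁₃ − θ₁₂)) = 6367·arcsin(0.03862·sin(-162.587°)) = -73.585 km
|dₓₜ| = 73.585 km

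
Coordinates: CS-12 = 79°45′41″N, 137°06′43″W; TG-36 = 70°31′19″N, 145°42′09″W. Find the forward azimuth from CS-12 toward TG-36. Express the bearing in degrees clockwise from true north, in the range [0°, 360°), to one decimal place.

197.6°

CS-12: φ = +79.76139°, λ = -137.11194°
TG-36: φ = +70.52194°, λ = -145.70250°
Δλ = -8.5906°
y = sin Δλ · cos φ₂ = -0.049808
x = cos φ₁ sin φ₂ − sin φ₁ cos φ₂ cos Δλ = -0.156879
θ = atan2(y, x) = -162.3859° → 197.6141° (mod 360°)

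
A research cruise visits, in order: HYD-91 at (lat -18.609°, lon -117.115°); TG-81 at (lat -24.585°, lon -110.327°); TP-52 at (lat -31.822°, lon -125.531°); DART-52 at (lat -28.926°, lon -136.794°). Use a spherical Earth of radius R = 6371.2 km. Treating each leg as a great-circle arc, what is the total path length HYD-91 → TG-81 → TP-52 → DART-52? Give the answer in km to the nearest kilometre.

HYD-91→TG-81: c = 0.151640 rad, d = 966.13 km
TG-81→TP-52: c = 0.265395 rad, d = 1690.88 km
TP-52→DART-52: c = 0.176864 rad, d = 1126.84 km
Total = 966.13 + 1690.88 + 1126.84 = 3783.85 km

3784 km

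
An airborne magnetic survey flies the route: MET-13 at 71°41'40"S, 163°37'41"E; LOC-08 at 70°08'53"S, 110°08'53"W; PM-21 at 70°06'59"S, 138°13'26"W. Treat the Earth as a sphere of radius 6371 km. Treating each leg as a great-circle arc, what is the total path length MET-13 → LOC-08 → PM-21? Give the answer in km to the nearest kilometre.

3925 km

MET-13: φ = -71.69444°, λ = +163.62806°
LOC-08: φ = -70.14806°, λ = -110.14806°
PM-21: φ = -70.11639°, λ = -138.22389°
MET-13→LOC-08: c = 0.451027 rad, d = 2873.49 km
LOC-08→PM-21: c = 0.165059 rad, d = 1051.59 km
Total = 2873.49 + 1051.59 = 3925.08 km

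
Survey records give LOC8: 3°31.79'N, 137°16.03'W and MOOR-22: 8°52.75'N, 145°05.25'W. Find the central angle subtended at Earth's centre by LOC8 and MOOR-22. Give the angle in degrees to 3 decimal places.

9.435°

LOC8: φ = +3.52983°, λ = -137.26717°
MOOR-22: φ = +8.87917°, λ = -145.08750°
Δφ = 5.3493°,  Δλ = -7.8203°
a = sin²(Δφ/2) + cos φ₁ cos φ₂ sin²(Δλ/2) = 0.006763
c = 2·arcsin(√a) = 0.164665 rad = 9.4346°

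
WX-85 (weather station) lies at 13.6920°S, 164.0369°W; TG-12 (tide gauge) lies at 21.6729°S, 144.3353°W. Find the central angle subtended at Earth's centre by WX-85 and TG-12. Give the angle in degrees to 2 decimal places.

20.37°

Δφ = -7.9809°,  Δλ = 19.7016°
a = sin²(Δφ/2) + cos φ₁ cos φ₂ sin²(Δλ/2) = 0.031270
c = 2·arcsin(√a) = 0.355537 rad = 20.3708°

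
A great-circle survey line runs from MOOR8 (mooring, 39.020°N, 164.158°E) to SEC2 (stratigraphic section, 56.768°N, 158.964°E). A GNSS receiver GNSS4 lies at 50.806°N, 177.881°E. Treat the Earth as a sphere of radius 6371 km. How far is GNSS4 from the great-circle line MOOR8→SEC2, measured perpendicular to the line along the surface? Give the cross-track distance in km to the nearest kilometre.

1169 km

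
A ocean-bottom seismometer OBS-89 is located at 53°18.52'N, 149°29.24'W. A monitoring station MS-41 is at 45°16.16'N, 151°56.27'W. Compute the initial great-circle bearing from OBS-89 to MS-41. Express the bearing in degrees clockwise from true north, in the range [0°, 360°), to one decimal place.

192.2°

OBS-89: φ = +53.30867°, λ = -149.48733°
MS-41: φ = +45.26933°, λ = -151.93783°
Δλ = -2.4505°
y = sin Δλ · cos φ₂ = -0.030091
x = cos φ₁ sin φ₂ − sin φ₁ cos φ₂ cos Δλ = -0.139337
θ = atan2(y, x) = -167.8137° → 192.1863° (mod 360°)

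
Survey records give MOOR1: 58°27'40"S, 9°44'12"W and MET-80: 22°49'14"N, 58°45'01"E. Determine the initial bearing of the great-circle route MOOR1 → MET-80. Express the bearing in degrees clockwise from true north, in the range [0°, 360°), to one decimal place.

MOOR1: φ = -58.46111°, λ = -9.73667°
MET-80: φ = +22.82056°, λ = +58.75028°
Δλ = 68.4869°
y = sin Δλ · cos φ₂ = 0.857511
x = cos φ₁ sin φ₂ − sin φ₁ cos φ₂ cos Δλ = 0.490953
θ = atan2(y, x) = 60.2075° → 60.2075° (mod 360°)

60.2°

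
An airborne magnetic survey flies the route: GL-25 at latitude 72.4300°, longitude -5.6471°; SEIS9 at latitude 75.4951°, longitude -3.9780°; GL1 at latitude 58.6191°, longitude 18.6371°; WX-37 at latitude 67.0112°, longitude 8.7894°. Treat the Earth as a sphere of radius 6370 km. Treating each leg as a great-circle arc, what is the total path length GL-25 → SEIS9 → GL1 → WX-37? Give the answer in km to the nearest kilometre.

3485 km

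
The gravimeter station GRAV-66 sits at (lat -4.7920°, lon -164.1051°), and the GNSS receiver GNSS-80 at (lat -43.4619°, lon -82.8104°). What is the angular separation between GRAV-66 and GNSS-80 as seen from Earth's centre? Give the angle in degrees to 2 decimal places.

80.39°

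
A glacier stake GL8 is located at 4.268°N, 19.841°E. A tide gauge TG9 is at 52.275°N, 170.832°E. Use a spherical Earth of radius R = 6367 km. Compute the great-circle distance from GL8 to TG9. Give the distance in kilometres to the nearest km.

13151 km

Δφ = 48.0070°,  Δλ = 150.9910°
a = sin²(Δφ/2) + cos φ₁ cos φ₂ sin²(Δλ/2) = 0.737380
c = 2·arcsin(√a) = 2.065488 rad = 118.3438°
d = R·c = 6367 × 2.065488 = 13151.0 km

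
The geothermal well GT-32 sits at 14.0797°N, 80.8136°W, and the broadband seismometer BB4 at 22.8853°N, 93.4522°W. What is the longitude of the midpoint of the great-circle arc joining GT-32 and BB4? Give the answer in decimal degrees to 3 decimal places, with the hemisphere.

86.970°W

Bx = cos φ₂ cos Δλ = 0.898962,  By = cos φ₂ sin Δλ = -0.201578
φₘ = atan2(sin φ₁ + sin φ₂, √((cos φ₁ + Bx)² + By²)) = 18.58768°
λₘ = λ₁ + atan2(By, cos φ₁ + Bx) = -86.96960°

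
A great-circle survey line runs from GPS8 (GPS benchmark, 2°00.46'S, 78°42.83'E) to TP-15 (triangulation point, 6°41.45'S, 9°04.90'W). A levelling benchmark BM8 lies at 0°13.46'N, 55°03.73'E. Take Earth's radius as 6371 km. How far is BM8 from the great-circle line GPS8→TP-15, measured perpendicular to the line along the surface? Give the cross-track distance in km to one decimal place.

522.9 km

GPS8: φ = -2.00767°, λ = +78.71383°
TP-15: φ = -6.69083°, λ = -9.08167°
BM8: φ = +0.22433°, λ = +55.06217°
δ₁₃ = central angle GPS8→BM8 = 0.414557 rad  (haversine)
θ₁₃ = bearing GPS8→BM8 = 275.128°,  θ₁₂ = bearing GPS8→TP-15 = 263.385°
dₓₜ = R·arcsin(sin δ₁₃ · sin(θ₁₃ − θ₁₂)) = 6371·arcsin(0.40278·sin(11.744°)) = 522.884 km
|dₓₜ| = 522.884 km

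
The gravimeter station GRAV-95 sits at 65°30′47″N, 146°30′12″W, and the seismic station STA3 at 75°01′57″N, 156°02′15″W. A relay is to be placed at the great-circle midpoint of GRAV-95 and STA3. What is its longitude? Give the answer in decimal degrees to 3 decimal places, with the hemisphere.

GRAV-95: φ = +65.51306°, λ = -146.50333°
STA3: φ = +75.03250°, λ = -156.03750°
Bx = cos φ₂ cos Δλ = 0.254704,  By = cos φ₂ sin Δλ = -0.042779
φₘ = atan2(sin φ₁ + sin φ₂, √((cos φ₁ + Bx)² + By²)) = 70.33237°
λₘ = λ₁ + atan2(By, cos φ₁ + Bx) = -150.16107°

150.161°W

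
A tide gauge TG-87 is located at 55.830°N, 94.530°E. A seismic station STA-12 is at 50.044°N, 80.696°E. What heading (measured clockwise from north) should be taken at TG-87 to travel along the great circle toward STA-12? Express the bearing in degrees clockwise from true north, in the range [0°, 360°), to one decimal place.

Δλ = -13.8340°
y = sin Δλ · cos φ₂ = -0.153556
x = cos φ₁ sin φ₂ − sin φ₁ cos φ₂ cos Δλ = -0.085400
θ = atan2(y, x) = -119.0807° → 240.9193° (mod 360°)

240.9°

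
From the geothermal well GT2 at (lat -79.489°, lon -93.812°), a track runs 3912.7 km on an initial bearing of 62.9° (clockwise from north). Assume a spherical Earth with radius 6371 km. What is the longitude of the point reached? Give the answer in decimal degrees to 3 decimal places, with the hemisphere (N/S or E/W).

42.253°W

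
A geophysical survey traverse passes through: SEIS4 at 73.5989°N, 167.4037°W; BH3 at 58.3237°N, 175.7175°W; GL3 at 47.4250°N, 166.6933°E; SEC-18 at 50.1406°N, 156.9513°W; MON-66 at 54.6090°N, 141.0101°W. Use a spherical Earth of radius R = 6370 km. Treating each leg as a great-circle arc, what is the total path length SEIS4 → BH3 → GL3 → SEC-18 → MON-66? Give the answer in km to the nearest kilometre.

SEIS4→BH3: c = 0.272454 rad, d = 1735.53 km
BH3→GL3: c = 0.264003 rad, d = 1681.70 km
GL3→SEC-18: c = 0.416581 rad, d = 2653.62 km
SEC-18→MON-66: c = 0.186354 rad, d = 1187.08 km
Total = 1735.53 + 1681.70 + 2653.62 + 1187.08 = 7257.93 km

7258 km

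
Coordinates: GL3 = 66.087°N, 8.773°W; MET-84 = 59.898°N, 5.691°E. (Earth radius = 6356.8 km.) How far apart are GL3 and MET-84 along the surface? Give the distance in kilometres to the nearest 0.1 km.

Δφ = -6.1890°,  Δλ = 14.4640°
a = sin²(Δφ/2) + cos φ₁ cos φ₂ sin²(Δλ/2) = 0.006136
c = 2·arcsin(√a) = 0.156825 rad = 8.9854°
d = R·c = 6356.8 × 0.156825 = 996.9 km

996.9 km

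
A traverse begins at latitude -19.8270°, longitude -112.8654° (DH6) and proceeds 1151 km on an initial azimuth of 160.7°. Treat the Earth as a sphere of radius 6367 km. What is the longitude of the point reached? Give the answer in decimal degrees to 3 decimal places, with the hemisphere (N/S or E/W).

108.948°W

δ = d/R = 1151/6367 = 0.180776 rad
φ₂ = arcsin(sin φ₁ cos δ + cos φ₁ sin δ cos θ)
   = arcsin(-0.33918·0.98370 + 0.94072·0.17979·-0.94380) = -29.55665°
λ₂ = λ₁ + atan2(sin θ sin δ cos φ₁, cos δ − sin φ₁ sin φ₂) = -108.94825°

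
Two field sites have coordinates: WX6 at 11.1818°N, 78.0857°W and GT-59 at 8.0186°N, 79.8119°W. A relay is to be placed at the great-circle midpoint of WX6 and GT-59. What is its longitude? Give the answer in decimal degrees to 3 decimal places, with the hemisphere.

Bx = cos φ₂ cos Δλ = 0.989773,  By = cos φ₂ sin Δλ = -0.029829
φₘ = atan2(sin φ₁ + sin φ₂, √((cos φ₁ + Bx)² + By²)) = 9.60127°
λₘ = λ₁ + atan2(By, cos φ₁ + Bx) = -78.95283°

78.953°W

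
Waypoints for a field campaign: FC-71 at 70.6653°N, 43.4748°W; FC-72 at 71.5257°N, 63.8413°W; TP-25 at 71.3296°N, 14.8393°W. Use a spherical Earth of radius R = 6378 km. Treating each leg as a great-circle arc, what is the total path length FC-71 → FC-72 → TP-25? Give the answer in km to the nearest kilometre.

2427 km

FC-71→FC-72: c = 0.115575 rad, d = 737.14 km
FC-72→TP-25: c = 0.264964 rad, d = 1689.94 km
Total = 737.14 + 1689.94 = 2427.08 km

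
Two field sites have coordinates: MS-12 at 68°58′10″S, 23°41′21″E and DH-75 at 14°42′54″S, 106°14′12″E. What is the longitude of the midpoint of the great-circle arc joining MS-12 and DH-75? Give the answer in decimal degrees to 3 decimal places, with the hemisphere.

86.895°E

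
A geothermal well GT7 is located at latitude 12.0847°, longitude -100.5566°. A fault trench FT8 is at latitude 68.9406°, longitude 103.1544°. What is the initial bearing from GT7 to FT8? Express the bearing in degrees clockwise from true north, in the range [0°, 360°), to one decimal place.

Δλ = -156.2890°
y = sin Δλ · cos φ₂ = -0.144497
x = cos φ₁ sin φ₂ − sin φ₁ cos φ₂ cos Δλ = 0.981407
θ = atan2(y, x) = -8.3758° → 351.6242° (mod 360°)

351.6°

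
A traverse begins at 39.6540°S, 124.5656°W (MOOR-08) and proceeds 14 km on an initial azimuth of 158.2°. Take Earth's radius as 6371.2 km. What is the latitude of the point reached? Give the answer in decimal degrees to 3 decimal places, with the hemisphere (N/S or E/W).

39.771°S

δ = d/R = 14/6371.2 = 0.002197 rad
φ₂ = arcsin(sin φ₁ cos δ + cos φ₁ sin δ cos θ)
   = arcsin(-0.63815·1.00000 + 0.76991·0.00220·-0.92849) = -39.77088°
λ₂ = λ₁ + atan2(sin θ sin δ cos φ₁, cos δ − sin φ₁ sin φ₂) = -124.50477°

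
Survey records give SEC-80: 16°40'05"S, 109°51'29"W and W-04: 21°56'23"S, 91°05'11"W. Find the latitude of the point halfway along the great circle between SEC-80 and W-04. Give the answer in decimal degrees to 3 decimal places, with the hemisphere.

19.546°S

SEC-80: φ = -16.66806°, λ = -109.85806°
W-04: φ = -21.93972°, λ = -91.08639°
Bx = cos φ₂ cos Δλ = 0.878238,  By = cos φ₂ sin Δλ = 0.298492
φₘ = atan2(sin φ₁ + sin φ₂, √((cos φ₁ + Bx)² + By²)) = -19.54602°
λₘ = λ₁ + atan2(By, cos φ₁ + Bx) = -100.62494°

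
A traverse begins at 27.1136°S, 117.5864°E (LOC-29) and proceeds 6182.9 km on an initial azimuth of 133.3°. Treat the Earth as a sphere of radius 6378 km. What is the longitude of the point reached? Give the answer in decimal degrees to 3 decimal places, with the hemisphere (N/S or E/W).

δ = d/R = 6182.9/6378 = 0.969410 rad
φ₂ = arcsin(sin φ₁ cos δ + cos φ₁ sin δ cos θ)
   = arcsin(-0.45576·0.56579 + 0.89010·0.82455·-0.68582) = -49.57084°
λ₂ = λ₁ + atan2(sin θ sin δ cos φ₁, cos δ − sin φ₁ sin φ₂) = -174.69464°

174.695°W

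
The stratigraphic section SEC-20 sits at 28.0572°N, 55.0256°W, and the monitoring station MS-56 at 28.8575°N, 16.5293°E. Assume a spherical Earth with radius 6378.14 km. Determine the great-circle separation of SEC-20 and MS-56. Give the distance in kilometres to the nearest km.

6887 km

Δφ = 0.8003°,  Δλ = 71.5549°
a = sin²(Δφ/2) + cos φ₁ cos φ₂ sin²(Δλ/2) = 0.264226
c = 2·arcsin(√a) = 1.079751 rad = 61.8651°
d = R·c = 6378.14 × 1.079751 = 6886.8 km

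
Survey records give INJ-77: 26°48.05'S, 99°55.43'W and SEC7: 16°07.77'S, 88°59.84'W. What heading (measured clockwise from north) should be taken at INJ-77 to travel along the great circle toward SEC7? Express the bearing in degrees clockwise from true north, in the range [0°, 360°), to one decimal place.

45.8°

INJ-77: φ = -26.80083°, λ = -99.92383°
SEC7: φ = -16.12950°, λ = -88.99733°
Δλ = 10.9265°
y = sin Δλ · cos φ₂ = 0.182088
x = cos φ₁ sin φ₂ − sin φ₁ cos φ₂ cos Δλ = 0.177323
θ = atan2(y, x) = 45.7597° → 45.7597° (mod 360°)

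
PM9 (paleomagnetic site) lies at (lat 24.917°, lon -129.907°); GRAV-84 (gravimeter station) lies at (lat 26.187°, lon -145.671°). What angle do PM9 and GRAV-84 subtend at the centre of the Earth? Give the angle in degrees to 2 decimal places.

14.27°

Δφ = 1.2700°,  Δλ = -15.7640°
a = sin²(Δφ/2) + cos φ₁ cos φ₂ sin²(Δλ/2) = 0.015427
c = 2·arcsin(√a) = 0.249057 rad = 14.2699°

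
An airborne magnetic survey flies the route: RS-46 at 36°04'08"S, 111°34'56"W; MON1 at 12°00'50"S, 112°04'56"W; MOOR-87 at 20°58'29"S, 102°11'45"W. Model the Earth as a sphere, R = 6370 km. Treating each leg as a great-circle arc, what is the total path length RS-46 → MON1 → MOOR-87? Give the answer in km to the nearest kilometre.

4124 km

RS-46: φ = -36.06889°, λ = -111.58222°
MON1: φ = -12.01389°, λ = -112.08222°
MOOR-87: φ = -20.97472°, λ = -102.19583°
RS-46→MON1: c = 0.419913 rad, d = 2674.84 km
MON1→MOOR-87: c = 0.227502 rad, d = 1449.19 km
Total = 2674.84 + 1449.19 = 4124.03 km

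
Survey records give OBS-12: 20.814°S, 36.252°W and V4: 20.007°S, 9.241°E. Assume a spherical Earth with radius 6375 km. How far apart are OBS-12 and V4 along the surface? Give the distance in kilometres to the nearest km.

4729 km

Δφ = 0.8070°,  Δλ = 45.4930°
a = sin²(Δφ/2) + cos φ₁ cos φ₂ sin²(Δλ/2) = 0.131361
c = 2·arcsin(√a) = 0.741765 rad = 42.5000°
d = R·c = 6375 × 0.741765 = 4728.7 km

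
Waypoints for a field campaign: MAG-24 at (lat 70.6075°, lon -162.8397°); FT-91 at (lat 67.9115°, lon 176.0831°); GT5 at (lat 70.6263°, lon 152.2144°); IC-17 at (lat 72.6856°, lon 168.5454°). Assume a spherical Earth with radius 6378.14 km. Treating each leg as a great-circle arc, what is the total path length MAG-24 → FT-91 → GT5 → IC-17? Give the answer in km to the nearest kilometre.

MAG-24→FT-91: c = 0.137661 rad, d = 878.02 km
FT-91→GT5: c = 0.153715 rad, d = 980.42 km
GT5→IC-17: c = 0.096257 rad, d = 613.94 km
Total = 878.02 + 980.42 + 613.94 = 2472.38 km

2472 km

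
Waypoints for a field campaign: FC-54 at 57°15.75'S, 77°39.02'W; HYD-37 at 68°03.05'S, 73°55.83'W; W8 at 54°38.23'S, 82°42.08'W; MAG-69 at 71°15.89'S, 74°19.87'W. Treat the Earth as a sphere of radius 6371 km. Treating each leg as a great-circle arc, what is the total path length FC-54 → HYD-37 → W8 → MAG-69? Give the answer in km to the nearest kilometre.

FC-54: φ = -57.26250°, λ = -77.65033°
HYD-37: φ = -68.05083°, λ = -73.93050°
W8: φ = -54.63717°, λ = -82.70133°
MAG-69: φ = -71.26483°, λ = -74.33117°
FC-54→HYD-37: c = 0.190554 rad, d = 1214.02 km
HYD-37→W8: c = 0.244779 rad, d = 1559.49 km
W8→MAG-69: c = 0.297049 rad, d = 1892.50 km
Total = 1214.02 + 1559.49 + 1892.50 = 4666.00 km

4666 km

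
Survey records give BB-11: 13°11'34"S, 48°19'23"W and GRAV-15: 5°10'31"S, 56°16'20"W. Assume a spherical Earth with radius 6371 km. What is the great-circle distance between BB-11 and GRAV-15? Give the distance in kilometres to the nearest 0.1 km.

BB-11: φ = -13.19278°, λ = -48.32306°
GRAV-15: φ = -5.17528°, λ = -56.27222°
Δφ = 8.0175°,  Δλ = -7.9492°
a = sin²(Δφ/2) + cos φ₁ cos φ₂ sin²(Δλ/2) = 0.009546
c = 2·arcsin(√a) = 0.195717 rad = 11.2138°
d = R·c = 6371 × 0.195717 = 1246.9 km

1246.9 km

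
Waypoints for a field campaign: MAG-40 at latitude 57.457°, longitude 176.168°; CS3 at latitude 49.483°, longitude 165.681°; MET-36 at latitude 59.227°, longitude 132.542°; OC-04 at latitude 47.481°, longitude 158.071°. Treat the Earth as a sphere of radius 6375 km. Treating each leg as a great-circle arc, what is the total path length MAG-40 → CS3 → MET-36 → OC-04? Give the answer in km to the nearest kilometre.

5616 km

MAG-40→CS3: c = 0.176334 rad, d = 1124.13 km
CS3→MET-36: c = 0.372259 rad, d = 2373.15 km
MET-36→OC-04: c = 0.332283 rad, d = 2118.31 km
Total = 1124.13 + 2373.15 + 2118.31 = 5615.58 km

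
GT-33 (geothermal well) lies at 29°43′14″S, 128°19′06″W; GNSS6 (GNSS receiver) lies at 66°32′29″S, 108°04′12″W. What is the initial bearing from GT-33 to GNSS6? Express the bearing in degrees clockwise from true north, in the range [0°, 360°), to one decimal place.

167.3°

GT-33: φ = -29.72056°, λ = -128.31833°
GNSS6: φ = -66.54139°, λ = -108.07000°
Δλ = 20.2483°
y = sin Δλ · cos φ₂ = 0.137774
x = cos φ₁ sin φ₂ − sin φ₁ cos φ₂ cos Δλ = -0.611511
θ = atan2(y, x) = 167.3032° → 167.3032° (mod 360°)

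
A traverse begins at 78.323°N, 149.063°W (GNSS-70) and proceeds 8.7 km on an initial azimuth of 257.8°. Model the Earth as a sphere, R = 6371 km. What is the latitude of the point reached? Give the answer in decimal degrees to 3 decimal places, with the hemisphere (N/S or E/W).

78.306°N

δ = d/R = 8.7/6371 = 0.001366 rad
φ₂ = arcsin(sin φ₁ cos δ + cos φ₁ sin δ cos θ)
   = arcsin(0.97930·1.00000 + 0.20239·0.00137·-0.21132) = 78.30622°
λ₂ = λ₁ + atan2(sin θ sin δ cos φ₁, cos δ − sin φ₁ sin φ₂) = -149.44031°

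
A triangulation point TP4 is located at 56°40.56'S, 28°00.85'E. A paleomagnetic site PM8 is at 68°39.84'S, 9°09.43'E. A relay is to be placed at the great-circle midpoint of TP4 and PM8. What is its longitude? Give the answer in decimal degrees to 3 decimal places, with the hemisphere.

20.518°E

TP4: φ = -56.67600°, λ = +28.01417°
PM8: φ = -68.66400°, λ = +9.15717°
Bx = cos φ₂ cos Δλ = 0.344309,  By = cos φ₂ sin Δλ = -0.117595
φₘ = atan2(sin φ₁ + sin φ₂, √((cos φ₁ + Bx)² + By²)) = -62.97341°
λₘ = λ₁ + atan2(By, cos φ₁ + Bx) = 20.51800°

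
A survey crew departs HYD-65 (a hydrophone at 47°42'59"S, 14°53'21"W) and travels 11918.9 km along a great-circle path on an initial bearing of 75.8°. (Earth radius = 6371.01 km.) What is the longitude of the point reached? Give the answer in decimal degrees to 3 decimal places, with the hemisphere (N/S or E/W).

HYD-65: φ = -47.71639°, λ = -14.88917°
δ = d/R = 11918.9/6371.01 = 1.870802 rad
φ₂ = arcsin(sin φ₁ cos δ + cos φ₁ sin δ cos θ)
   = arcsin(-0.73982·-0.29553 + 0.67280·0.95533·0.24531) = 22.10520°
λ₂ = λ₁ + atan2(sin θ sin δ cos φ₁, cos δ − sin φ₁ sin φ₂) = 76.68502°

76.685°E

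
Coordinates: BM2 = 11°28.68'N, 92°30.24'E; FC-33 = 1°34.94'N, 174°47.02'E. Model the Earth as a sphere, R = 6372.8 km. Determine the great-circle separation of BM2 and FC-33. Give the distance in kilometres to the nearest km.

BM2: φ = +11.47800°, λ = +92.50400°
FC-33: φ = +1.58233°, λ = +174.78367°
Δφ = -9.8957°,  Δλ = 82.2797°
a = sin²(Δφ/2) + cos φ₁ cos φ₂ sin²(Δλ/2) = 0.431452
c = 2·arcsin(√a) = 1.433267 rad = 82.1202°
d = R·c = 6372.8 × 1.433267 = 9133.9 km

9134 km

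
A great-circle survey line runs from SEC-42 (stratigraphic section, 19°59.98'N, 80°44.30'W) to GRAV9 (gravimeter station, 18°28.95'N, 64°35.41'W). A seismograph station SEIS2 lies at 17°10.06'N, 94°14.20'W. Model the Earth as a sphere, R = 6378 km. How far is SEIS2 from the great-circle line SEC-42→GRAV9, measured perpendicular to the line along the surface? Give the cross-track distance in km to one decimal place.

SEC-42: φ = +19.99967°, λ = -80.73833°
GRAV9: φ = +18.48250°, λ = -64.59017°
SEIS2: φ = +17.16767°, λ = -94.23667°
δ₁₃ = central angle SEC-42→SEIS2 = 0.228630 rad  (haversine)
θ₁₃ = bearing SEC-42→SEIS2 = 259.737°,  θ₁₂ = bearing SEC-42→GRAV9 = 92.968°
dₓₜ = R·arcsin(sin δ₁₃ · sin(θ₁₃ − θ₁₂)) = 6378·arcsin(0.22664·sin(166.768°)) = 331.015 km
|dₓₜ| = 331.015 km

331.0 km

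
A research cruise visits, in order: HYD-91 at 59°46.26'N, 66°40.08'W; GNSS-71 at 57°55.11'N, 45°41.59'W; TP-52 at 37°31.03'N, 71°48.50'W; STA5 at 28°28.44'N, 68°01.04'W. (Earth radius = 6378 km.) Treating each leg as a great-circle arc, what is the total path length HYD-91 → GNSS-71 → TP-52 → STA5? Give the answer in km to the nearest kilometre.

HYD-91: φ = +59.77100°, λ = -66.66800°
GNSS-71: φ = +57.91850°, λ = -45.69317°
TP-52: φ = +37.51717°, λ = -71.80833°
STA5: φ = +28.47400°, λ = -68.01733°
HYD-91→GNSS-71: c = 0.191295 rad, d = 1220.08 km
GNSS-71→TP-52: c = 0.464007 rad, d = 2959.43 km
TP-52→STA5: c = 0.167260 rad, d = 1066.79 km
Total = 1220.08 + 2959.43 + 1066.79 = 5246.30 km

5246 km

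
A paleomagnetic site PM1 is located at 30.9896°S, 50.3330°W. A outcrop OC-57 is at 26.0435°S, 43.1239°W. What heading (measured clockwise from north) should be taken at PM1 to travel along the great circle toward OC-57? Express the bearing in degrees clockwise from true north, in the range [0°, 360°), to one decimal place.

Δλ = 7.2091°
y = sin Δλ · cos φ₂ = 0.112749
x = cos φ₁ sin φ₂ − sin φ₁ cos φ₂ cos Δλ = 0.082562
θ = atan2(y, x) = 53.7861° → 53.7861° (mod 360°)

53.8°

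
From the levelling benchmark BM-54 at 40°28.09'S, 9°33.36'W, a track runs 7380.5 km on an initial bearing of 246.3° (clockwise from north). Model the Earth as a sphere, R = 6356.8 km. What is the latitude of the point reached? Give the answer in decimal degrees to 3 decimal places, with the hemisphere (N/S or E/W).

32.618°S

BM-54: φ = -40.46817°, λ = -9.55600°
δ = d/R = 7380.5/6356.8 = 1.161040 rad
φ₂ = arcsin(sin φ₁ cos δ + cos φ₁ sin δ cos θ)
   = arcsin(-0.64903·0.39839 + 0.76077·0.91722·-0.40195) = -32.61812°
λ₂ = λ₁ + atan2(sin θ sin δ cos φ₁, cos δ − sin φ₁ sin φ₂) = -95.21188°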